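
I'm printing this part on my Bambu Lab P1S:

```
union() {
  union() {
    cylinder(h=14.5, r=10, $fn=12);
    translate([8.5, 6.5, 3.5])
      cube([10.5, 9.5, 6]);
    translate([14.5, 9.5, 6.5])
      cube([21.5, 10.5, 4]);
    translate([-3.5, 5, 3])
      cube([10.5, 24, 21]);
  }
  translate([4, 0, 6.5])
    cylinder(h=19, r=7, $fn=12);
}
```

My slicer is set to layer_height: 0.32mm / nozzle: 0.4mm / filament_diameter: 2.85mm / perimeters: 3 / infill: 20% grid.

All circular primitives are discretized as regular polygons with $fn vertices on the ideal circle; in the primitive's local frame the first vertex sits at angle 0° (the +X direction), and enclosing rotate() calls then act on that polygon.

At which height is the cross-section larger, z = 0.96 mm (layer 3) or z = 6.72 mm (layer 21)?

Layer 3 (z = 0.96): the r=10 cylinder gives a regular 12-gon of circumradius 10 (constant along its height) (area = (12/2)·10.000²·sin(360°/12) = 300.00 mm²); the cube at (8.5, 6.5) does not reach this height (z outside [3.5, 9.5]); the cube at (14.5, 9.5) is not intersected at this z (z outside [6.5, 10.5]); the cube at (-3.5, 5) is not intersected at this z (z outside [3, 24]); Taking the union: only the r=10 cylinder is present, so the union is just that shape — area = 300.00 mm²; the cylinder at (4, 0) does not reach this height (z outside [6.5, 25.5]); Combining (union): only that combined region is present, so the union is just that shape — area = 300.00 mm². So its area = 300.00 mm². Layer 21 (z = 6.72): the r=10 cylinder contributes a regular 12-gon of circumradius 10 (area = (12/2)·10.000²·sin(360°/12) = 300.00 mm²); the 10.5×9.5 cube at (8.5, 6.5) contributes its full rectangle (area 99.75 mm²); the cube at (14.5, 9.5) (footprint 21.5×10.5) is included at this height (area 225.75 mm²); the cube at (-3.5, 5) is present — its section is the full 10.5×24 rectangle (area 252.00 mm²); Taking the union: the regions partially overlap — summed areas 877.50 mm² minus the doubly-counted overlap 72.08 mm² gives 805.42 mm² — area = 805.42 mm²; the r=7 cylinder at (4, 0) gives a regular 12-gon of circumradius 7 (constant along its height) (area = (12/2)·7.000²·sin(360°/12) = 147.00 mm²); Taking the union: the regions partially overlap — summed areas 952.42 mm² minus the doubly-counted overlap 138.63 mm² gives 813.79 mm² — area = 813.79 mm². So its area = 813.79 mm². Layer 21 is larger (813.79 vs 300.00 mm²).

layer 21 (z = 6.72 mm)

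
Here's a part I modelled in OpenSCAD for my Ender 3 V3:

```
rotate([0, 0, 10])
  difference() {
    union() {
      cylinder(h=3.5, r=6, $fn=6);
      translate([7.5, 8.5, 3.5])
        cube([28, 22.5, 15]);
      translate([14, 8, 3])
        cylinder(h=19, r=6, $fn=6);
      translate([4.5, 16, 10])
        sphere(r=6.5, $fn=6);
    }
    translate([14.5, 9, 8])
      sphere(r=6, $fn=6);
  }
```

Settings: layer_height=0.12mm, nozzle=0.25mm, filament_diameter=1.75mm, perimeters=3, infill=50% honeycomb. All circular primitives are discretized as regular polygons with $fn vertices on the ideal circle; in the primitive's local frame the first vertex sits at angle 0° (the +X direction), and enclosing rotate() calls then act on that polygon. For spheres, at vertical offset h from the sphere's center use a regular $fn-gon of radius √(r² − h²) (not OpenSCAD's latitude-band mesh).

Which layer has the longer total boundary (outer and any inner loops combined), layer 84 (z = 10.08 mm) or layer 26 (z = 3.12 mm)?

Layer 84 (z = 10.08): the cylinder is absent (z outside [0, 3.5]); the cube at (7.5, 8.5) is present — its section is the full 28×22.5 rectangle (perimeter 101.00 mm); the r=6 cylinder at (14, 8) contributes a regular 6-gon of circumradius 6 (perimeter = 2·6·6.000·sin(180°/6) = 36.00 mm); the r=6.5 sphere at (4.5, 16) contributes a regular 6-gon of circumradius √(6.5²−0.08²) = 6.500 (perimeter = 2·6·6.500·sin(180°/6) = 39.00 mm); Merging all regions: the regions partially overlap (shared area 62.01 mm²), so the edge portions inside another operand are dropped and the merged outline is re-measured after clipping — boundary = 122.97 mm; the r=6 sphere at (14.5, 9) contributes a regular 6-gon of circumradius √(6²−2.08²) = 5.628 (perimeter = 2·6·5.628·sin(180°/6) = 33.77 mm); Subtracting the remaining from the first: starting from the result so far, the r=6 sphere at (14.5, 9) partially overlaps it — only the 82.28 mm² overlap (of its 82.29 mm²) is removed, clipping the outline — boundary = 156.36 mm; (whole slice rotated 10° about Z — lengths, areas and connectivity unchanged). So its perimeter = 156.36 mm. Layer 26 (z = 3.12): the r=6 cylinder gives a regular 6-gon of circumradius 6 (constant along its height) (perimeter = 2·6·6.000·sin(180°/6) = 36.00 mm); the cube at (7.5, 8.5) is absent (z outside [3.5, 18.5]); the cylinder at (14, 8): section is a regular 6-gon, circumradius r=6 (perimeter = 2·6·6.000·sin(180°/6) = 36.00 mm); the sphere at (4.5, 16) is not intersected at this z (|z−center|=6.880 > r=6.5); Combining (union): the 2 present regions are separate (no shared area or edge), so areas and boundary lengths simply add and each stays a separate island — boundary = 72.00 mm; the r=6 sphere at (14.5, 9) contributes a regular 6-gon of circumradius √(6²−4.88²) = 3.491 (perimeter = 2·6·3.491·sin(180°/6) = 20.94 mm); Taking the first minus the rest: starting from the result so far, the r=6 sphere at (14.5, 9) lies wholly inside it (removes its full 31.66 mm² and its 20.94 mm outline becomes a hole wall) — boundary (outer + 1 inner loop) = 92.94 mm; (rotated 10° about Z; rotation is an isometry so areas/perimeters/island counts are preserved). So its perimeter = 92.94 mm. Layer 84 is larger (156.36 vs 92.94 mm).

layer 84 (z = 10.08 mm)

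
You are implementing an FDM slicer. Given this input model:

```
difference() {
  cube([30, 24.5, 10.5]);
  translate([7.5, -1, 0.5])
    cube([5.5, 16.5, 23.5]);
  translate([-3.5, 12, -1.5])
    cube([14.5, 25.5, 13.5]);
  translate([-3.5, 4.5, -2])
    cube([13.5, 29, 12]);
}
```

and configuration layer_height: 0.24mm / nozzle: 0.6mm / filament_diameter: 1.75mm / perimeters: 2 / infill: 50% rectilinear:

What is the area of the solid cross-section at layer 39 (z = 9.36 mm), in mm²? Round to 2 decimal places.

At z = 9.36 mm: the cube is present — its section is the full 30×24.5 rectangle (area 735.00 mm²); the cube at (7.5, -1) is present — its section is the full 5.5×16.5 rectangle (area 90.75 mm²); the cube at (-3.5, 12) (footprint 14.5×25.5) is included at this height (area 369.75 mm²); the 13.5×29 cube at (-3.5, 4.5) contributes its full rectangle (area 391.50 mm²); Subtracting the remaining from the first: starting from the 30×24.5 cube (735.00 mm²), the 5.5×16.5 cube at (7.5, -1) partially overlaps it — only the 85.25 mm² overlap (of its 90.75 mm²) is removed, clipping the outline; the 14.5×25.5 cube at (-3.5, 12) partially overlaps it — only the 125.25 mm² overlap (of its 369.75 mm²) is removed, clipping the outline; the 13.5×29 cube at (-3.5, 4.5) partially overlaps it — only the 56.25 mm² overlap (of its 391.50 mm²) is removed, clipping the outline — area = 468.25 mm². Overall, the cross-section has 2 separate islands. Net area = 468.25 mm².

468.25 mm²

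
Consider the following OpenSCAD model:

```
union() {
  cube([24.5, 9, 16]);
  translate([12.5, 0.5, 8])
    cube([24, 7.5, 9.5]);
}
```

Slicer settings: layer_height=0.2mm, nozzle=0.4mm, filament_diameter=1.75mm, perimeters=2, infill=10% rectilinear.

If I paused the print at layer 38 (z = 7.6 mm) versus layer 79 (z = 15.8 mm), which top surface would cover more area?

Layer 38 (z = 7.6): the 24.5×9 cube contributes its full rectangle (area 220.50 mm²); the cube at (12.5, 0.5) is absent (z outside [8, 17.5]); Combining (union): only the 24.5×9 cube is present, so the union is just that shape — area = 220.50 mm². So its area = 220.50 mm². Layer 79 (z = 15.8): the cube (footprint 24.5×9) is included at this height (area 220.50 mm²); the cube at (12.5, 0.5) is present — its section is the full 24×7.5 rectangle (area 180.00 mm²); Merging all regions: the regions partially overlap — summed areas 400.50 mm² minus the doubly-counted overlap 90.00 mm² gives 310.50 mm² — area = 310.50 mm². So its area = 310.50 mm². Layer 79 is larger (310.50 vs 220.50 mm²).

layer 79 (z = 15.8 mm)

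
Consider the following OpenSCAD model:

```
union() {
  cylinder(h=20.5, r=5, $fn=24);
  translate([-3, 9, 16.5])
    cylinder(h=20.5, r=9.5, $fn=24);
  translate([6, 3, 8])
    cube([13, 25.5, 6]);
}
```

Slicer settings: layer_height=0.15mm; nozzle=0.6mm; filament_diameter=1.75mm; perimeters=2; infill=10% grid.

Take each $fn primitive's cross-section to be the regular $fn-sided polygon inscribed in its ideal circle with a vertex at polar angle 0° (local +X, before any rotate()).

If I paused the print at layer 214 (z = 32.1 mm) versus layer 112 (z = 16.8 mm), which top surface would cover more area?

Layer 214 (z = 32.1): the cylinder is not intersected at this z (z outside [0, 20.5]); the r=9.5 cylinder at (-3, 9) gives a regular 24-gon of circumradius 9.5 (constant along its height) (area = (24/2)·9.500²·sin(360°/24) = 280.30 mm²); the cube at (6, 3) is absent (z outside [8, 14]); Combining (union): only the r=9.5 cylinder at (-3, 9) is present, so the union is just that shape — area = 280.30 mm². So its area = 280.30 mm². Layer 112 (z = 16.8): the cylinder: section is a regular 24-gon, circumradius r=5 (area = (24/2)·5.000²·sin(360°/24) = 77.65 mm²); the cylinder at (-3, 9): section is a regular 24-gon, circumradius r=9.5 (area = (24/2)·9.500²·sin(360°/24) = 280.30 mm²); the cube at (6, 3) is not intersected at this z (z outside [8, 14]); Merging all regions: the regions partially overlap — summed areas 357.95 mm² minus the doubly-counted overlap 34.06 mm² gives 323.88 mm² — area = 323.88 mm². So its area = 323.88 mm². Layer 112 is larger (323.88 vs 280.30 mm²).

layer 112 (z = 16.8 mm)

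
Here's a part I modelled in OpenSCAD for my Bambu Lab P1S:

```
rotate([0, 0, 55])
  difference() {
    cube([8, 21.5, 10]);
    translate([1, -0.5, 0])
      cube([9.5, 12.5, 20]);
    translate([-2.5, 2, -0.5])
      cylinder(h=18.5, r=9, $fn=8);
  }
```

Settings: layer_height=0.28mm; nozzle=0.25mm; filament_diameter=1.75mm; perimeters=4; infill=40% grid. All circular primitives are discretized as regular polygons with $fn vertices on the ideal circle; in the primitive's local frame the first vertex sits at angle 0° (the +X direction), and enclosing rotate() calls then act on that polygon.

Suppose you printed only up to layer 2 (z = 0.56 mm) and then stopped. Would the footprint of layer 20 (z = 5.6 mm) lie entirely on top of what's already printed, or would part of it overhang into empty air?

Compare the two slices. At z = 0.56: the cube (footprint 8×21.5) is included at this height (area 172.00 mm²); the cube at (1, -0.5) (footprint 9.5×12.5) is included at this height (area 118.75 mm²); the cylinder at (-2.5, 2): section is a regular 8-gon, circumradius r=9 (area = (8/2)·9.000²·sin(360°/8) = 229.10 mm²); After the difference (first − rest): starting from the 8×21.5 cube (172.00 mm²), the 9.5×12.5 cube at (1, -0.5) partially overlaps it — only the 84.00 mm² overlap (of its 118.75 mm²) is removed, clipping the outline; the r=9 cylinder at (-2.5, 2) partially overlaps it — only the 9.76 mm² overlap (of its 229.10 mm²) is removed, clipping the outline — area = 78.24 mm²; (rotated 55° about Z; rotation is an isometry so areas/perimeters/island counts are preserved). At z = 5.6: the cube is present — its section is the full 8×21.5 rectangle (area 172.00 mm²); the cube at (1, -0.5) is present — its section is the full 9.5×12.5 rectangle (area 118.75 mm²); the cylinder at (-2.5, 2): section is a regular 8-gon, circumradius r=9 (area = (8/2)·9.000²·sin(360°/8) = 229.10 mm²); Subtracting the remaining from the first: starting from the 8×21.5 cube (172.00 mm²), the 9.5×12.5 cube at (1, -0.5) partially overlaps it — only the 84.00 mm² overlap (of its 118.75 mm²) is removed, clipping the outline; the r=9 cylinder at (-2.5, 2) partially overlaps it — only the 9.76 mm² overlap (of its 229.10 mm²) is removed, clipping the outline — area = 78.24 mm²; (whole slice rotated 55° about Z — lengths, areas and connectivity unchanged). Checking containment: the cross-section at z = 5.6 is a subset of the cross-section at z = 0.56.

entirely on top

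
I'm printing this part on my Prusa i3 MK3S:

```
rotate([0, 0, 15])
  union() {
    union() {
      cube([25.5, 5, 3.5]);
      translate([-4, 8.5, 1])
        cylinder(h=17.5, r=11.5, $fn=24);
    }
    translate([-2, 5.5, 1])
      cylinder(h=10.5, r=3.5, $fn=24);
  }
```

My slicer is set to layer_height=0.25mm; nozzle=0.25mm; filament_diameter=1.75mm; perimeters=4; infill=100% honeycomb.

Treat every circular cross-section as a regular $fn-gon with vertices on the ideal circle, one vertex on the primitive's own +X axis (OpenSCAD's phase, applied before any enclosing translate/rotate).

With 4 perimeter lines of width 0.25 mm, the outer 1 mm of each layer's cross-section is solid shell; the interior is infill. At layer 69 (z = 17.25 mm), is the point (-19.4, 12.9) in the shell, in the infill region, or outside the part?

outside

At z = 17.25 mm: the cube does not reach this height (z outside [0, 3.5]); the r=11.5 cylinder at (-4, 8.5) gives a regular 24-gon of circumradius 11.5 (constant along its height); Taking the union: only the r=11.5 cylinder at (-4, 8.5) is present, so the union is just that shape — 1 connected region; the cylinder at (-2, 5.5) is not intersected at this z (z outside [1, 11.5]); Merging all regions: only the result so far is present, so the union is just that shape — 1 connected region; (rotated 15° about Z; rotation is an isometry so areas/perimeters/island counts are preserved). Overall, the cross-section is a single solid region. Undo the 15° rotation: the query point maps to (-15.400, 17.482) in the un-rotated model frame. The nearest boundary edge runs (-12.13, 16.63)→(-13.96, 14.25); distance from the point to it = 3.11 mm. The point is not inside any of the regions above, so it lies outside the cross-section (3.11 mm from the nearest boundary).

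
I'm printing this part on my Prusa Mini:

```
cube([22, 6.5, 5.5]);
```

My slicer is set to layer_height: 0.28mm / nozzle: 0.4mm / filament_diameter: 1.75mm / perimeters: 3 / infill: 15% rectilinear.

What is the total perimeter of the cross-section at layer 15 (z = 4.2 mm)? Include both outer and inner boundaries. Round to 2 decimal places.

57.00 mm

At z = 4.2 mm: the 22×6.5 cube contributes its full rectangle (perimeter 57.00 mm). Overall, the cross-section is a single solid region. Total boundary length (outer) = 57.00 mm.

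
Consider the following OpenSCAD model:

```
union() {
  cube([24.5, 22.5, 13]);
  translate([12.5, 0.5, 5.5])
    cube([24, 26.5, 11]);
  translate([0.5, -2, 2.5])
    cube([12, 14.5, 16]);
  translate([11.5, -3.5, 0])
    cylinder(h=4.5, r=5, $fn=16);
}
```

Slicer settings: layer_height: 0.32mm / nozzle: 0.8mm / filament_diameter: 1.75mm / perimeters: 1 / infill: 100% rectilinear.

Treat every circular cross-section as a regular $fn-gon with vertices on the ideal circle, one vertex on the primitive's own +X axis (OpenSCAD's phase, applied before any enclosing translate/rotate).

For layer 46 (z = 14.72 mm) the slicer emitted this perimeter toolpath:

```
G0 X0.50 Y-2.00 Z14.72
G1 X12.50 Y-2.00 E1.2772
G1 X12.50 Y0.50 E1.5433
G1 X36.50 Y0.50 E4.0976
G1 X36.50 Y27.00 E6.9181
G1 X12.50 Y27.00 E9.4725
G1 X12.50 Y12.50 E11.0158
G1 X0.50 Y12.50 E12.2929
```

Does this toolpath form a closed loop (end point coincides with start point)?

no

Start point (G0): (0.50, -2.00). End point (last G1): the path does not return to the start — open.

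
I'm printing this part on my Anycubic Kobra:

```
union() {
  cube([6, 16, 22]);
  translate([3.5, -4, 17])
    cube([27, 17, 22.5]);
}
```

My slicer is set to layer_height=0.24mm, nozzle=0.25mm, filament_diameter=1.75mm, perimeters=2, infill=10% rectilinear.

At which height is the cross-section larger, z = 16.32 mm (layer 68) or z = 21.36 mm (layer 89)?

layer 89 (z = 21.36 mm)

Layer 68 (z = 16.32): the cube (footprint 6×16) is included at this height (area 96.00 mm²); the cube at (3.5, -4) is not intersected at this z (z outside [17, 39.5]); Taking the union: only the 6×16 cube is present, so the union is just that shape — area = 96.00 mm². So its area = 96.00 mm². Layer 89 (z = 21.36): the 6×16 cube contributes its full rectangle (area 96.00 mm²); the cube at (3.5, -4) (footprint 27×17) is included at this height (area 459.00 mm²); Merging all regions: the regions partially overlap — summed areas 555.00 mm² minus the doubly-counted overlap 32.50 mm² gives 522.50 mm² — area = 522.50 mm². So its area = 522.50 mm². Layer 89 is larger (522.50 vs 96.00 mm²).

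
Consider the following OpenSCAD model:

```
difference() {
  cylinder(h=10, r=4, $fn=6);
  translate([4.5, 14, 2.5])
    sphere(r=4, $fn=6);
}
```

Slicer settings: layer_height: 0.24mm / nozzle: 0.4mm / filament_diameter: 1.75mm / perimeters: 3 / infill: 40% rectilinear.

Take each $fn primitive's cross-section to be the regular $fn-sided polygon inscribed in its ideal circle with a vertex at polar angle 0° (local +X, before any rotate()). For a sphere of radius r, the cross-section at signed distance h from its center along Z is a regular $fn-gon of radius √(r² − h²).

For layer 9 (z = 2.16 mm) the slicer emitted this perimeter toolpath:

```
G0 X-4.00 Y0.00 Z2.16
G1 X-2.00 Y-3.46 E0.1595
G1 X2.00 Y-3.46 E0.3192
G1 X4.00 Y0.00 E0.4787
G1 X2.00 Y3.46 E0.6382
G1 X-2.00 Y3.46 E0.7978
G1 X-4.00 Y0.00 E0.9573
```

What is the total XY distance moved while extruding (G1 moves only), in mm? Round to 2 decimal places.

23.99 mm

Sum the Euclidean lengths of each G1 segment: total = 23.99 mm.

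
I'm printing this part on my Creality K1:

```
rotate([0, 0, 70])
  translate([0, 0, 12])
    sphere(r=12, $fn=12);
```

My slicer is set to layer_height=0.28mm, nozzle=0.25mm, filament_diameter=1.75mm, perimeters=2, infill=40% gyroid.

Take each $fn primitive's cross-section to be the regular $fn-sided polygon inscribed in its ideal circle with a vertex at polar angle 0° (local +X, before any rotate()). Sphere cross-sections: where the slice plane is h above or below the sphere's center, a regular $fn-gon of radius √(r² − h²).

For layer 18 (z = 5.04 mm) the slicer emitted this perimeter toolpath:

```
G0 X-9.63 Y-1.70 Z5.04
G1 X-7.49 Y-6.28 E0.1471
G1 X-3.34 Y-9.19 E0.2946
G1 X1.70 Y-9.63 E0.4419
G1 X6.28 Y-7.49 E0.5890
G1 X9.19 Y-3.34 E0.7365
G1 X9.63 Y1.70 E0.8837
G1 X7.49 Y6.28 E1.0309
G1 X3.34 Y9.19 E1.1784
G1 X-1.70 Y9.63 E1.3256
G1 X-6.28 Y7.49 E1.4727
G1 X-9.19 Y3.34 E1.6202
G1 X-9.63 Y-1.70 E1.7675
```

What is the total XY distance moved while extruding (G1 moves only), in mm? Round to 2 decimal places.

Sum the Euclidean lengths of each G1 segment: total = 60.73 mm.

60.73 mm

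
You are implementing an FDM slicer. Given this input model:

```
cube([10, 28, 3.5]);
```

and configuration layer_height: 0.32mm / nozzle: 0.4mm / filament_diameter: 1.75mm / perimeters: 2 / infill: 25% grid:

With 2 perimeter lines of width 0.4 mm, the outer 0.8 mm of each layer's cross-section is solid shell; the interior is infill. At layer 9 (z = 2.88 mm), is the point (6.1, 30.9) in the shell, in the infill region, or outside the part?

At z = 2.88 mm: the 10×28 cube contributes its full rectangle. Overall, the cross-section is a single solid region. The nearest boundary edge runs (10.00, 28.00)→(0.00, 28.00); distance from the point to it = 2.90 mm. The point is not inside any of the regions above, so it lies outside the cross-section (2.90 mm from the nearest boundary).

outside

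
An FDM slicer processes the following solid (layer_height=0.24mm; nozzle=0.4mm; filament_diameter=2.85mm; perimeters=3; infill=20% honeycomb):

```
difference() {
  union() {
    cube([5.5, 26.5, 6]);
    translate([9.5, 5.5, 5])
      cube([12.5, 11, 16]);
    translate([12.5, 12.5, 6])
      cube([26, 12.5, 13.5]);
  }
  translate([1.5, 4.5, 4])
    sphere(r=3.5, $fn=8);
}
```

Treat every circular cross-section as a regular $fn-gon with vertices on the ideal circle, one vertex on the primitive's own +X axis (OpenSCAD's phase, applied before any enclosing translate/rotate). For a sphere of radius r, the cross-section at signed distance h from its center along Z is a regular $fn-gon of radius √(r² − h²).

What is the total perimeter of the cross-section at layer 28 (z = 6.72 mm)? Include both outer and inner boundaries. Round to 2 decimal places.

At z = 6.72 mm: the cube does not reach this height (z outside [0, 6]); the 12.5×11 cube at (9.5, 5.5) contributes its full rectangle (perimeter 47.00 mm); the 26×12.5 cube at (12.5, 12.5) contributes its full rectangle (perimeter 77.00 mm); Taking the union: the regions partially overlap (shared area 38.00 mm²), so the edge portions inside another operand are dropped and the merged outline is re-measured after clipping — boundary = 97.00 mm; the r=3.5 sphere at (1.5, 4.5) contributes a regular 8-gon of circumradius √(3.5²−2.72²) = 2.203 (perimeter = 2·8·2.203·sin(180°/8) = 13.49 mm); Subtracting the remaining from the first: starting from that combined region, the r=3.5 sphere at (1.5, 4.5) misses the remaining region (no effect) — boundary = 97.00 mm. Overall, the cross-section is a single solid region. Total boundary length (outer) = 97.00 mm.

97.00 mm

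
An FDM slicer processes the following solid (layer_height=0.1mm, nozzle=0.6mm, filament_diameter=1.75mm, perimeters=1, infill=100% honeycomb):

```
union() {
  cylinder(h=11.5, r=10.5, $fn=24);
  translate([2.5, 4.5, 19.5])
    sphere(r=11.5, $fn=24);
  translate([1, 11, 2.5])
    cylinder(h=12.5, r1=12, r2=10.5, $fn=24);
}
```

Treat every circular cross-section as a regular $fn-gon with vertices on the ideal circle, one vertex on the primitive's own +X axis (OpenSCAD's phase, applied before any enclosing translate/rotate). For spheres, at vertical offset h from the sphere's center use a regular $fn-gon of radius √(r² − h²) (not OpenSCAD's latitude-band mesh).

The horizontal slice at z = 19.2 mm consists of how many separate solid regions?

1

At z = 19.2 mm: the cylinder is not intersected at this z (z outside [0, 11.5]); the r=11.5 sphere at (2.5, 4.5) slices to a regular 24-gon of circumradius 11.496 (√(r²−h²) with h=0.3 from center); the cone at (1, 11) is absent (z outside [2.5, 15]); Taking the union: only the r=11.5 sphere at (2.5, 4.5) is present, so the union is just that shape — 1 connected region. The result has 1 disconnected region.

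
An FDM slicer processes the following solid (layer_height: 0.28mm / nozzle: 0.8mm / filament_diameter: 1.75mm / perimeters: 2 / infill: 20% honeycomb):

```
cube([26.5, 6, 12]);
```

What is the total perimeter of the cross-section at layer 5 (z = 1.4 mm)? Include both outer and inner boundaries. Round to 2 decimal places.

At z = 1.4 mm: the cube is present — its section is the full 26.5×6 rectangle (perimeter 65.00 mm). Overall, the cross-section is a single solid region. Total boundary length (outer) = 65.00 mm.

65.00 mm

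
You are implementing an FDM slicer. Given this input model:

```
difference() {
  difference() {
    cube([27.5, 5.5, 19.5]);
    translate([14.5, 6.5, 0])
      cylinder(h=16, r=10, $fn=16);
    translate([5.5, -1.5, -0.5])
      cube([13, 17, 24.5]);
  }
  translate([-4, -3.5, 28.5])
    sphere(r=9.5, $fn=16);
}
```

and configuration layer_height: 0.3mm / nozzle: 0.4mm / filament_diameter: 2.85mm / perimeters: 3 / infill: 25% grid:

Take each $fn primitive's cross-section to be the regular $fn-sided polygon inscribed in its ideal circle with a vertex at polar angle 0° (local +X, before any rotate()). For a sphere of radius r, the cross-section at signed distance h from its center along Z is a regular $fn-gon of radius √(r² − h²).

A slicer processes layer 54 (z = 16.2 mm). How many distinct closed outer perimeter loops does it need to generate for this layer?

At z = 16.2 mm: the cube is present — its section is the full 27.5×5.5 rectangle; the cylinder at (14.5, 6.5) does not reach this height (z outside [0, 16]); the 13×17 cube at (5.5, -1.5) contributes its full rectangle; Subtracting the remaining from the first: starting from the 27.5×5.5 cube, the 13×17 cube at (5.5, -1.5) partially overlaps it — only the 71.50 mm² overlap (of its 221.00 mm²) is removed, clipping the outline — 2 connected regions; the sphere at (-4, -3.5) is not intersected at this z (|z−center|=12.300 > r=9.5); Taking the first minus the rest: none of the subtracted shapes is present at this height, so the result so far is unchanged — 2 connected regions. The result has 2 disconnected regions.

2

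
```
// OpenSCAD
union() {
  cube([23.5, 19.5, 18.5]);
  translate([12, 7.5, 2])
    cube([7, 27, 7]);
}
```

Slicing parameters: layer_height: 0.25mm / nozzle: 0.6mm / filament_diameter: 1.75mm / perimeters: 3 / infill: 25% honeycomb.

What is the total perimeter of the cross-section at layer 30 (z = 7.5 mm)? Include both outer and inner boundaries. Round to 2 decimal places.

116.00 mm

At z = 7.5 mm: the 23.5×19.5 cube contributes its full rectangle (perimeter 86.00 mm); the cube at (12, 7.5) (footprint 7×27) is included at this height (perimeter 68.00 mm); Merging all regions: the regions partially overlap (shared area 84.00 mm²), so the edge portions inside another operand are dropped and the merged outline is re-measured after clipping — boundary = 116.00 mm. Overall, the cross-section is a single solid region. Total boundary length (outer) = 116.00 mm.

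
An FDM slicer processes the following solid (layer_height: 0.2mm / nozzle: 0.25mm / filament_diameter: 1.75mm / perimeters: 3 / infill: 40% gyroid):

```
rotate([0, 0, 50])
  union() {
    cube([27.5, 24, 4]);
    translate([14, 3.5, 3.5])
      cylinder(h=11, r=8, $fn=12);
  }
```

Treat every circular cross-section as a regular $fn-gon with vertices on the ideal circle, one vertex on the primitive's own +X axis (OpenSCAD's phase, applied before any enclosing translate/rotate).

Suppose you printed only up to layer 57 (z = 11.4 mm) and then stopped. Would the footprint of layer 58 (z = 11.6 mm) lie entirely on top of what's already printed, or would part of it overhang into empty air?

Compare the two slices. At z = 11.4: the cube does not reach this height (z outside [0, 4]); the r=8 cylinder at (14, 3.5) contributes a regular 12-gon of circumradius 8 (area = (12/2)·8.000²·sin(360°/12) = 192.00 mm²); Taking the union: only the r=8 cylinder at (14, 3.5) is present, so the union is just that shape — area = 192.00 mm²; (whole slice rotated 50° about Z — lengths, areas and connectivity unchanged). At z = 11.6: the cube does not reach this height (z outside [0, 4]); the r=8 cylinder at (14, 3.5) contributes a regular 12-gon of circumradius 8 (area = (12/2)·8.000²·sin(360°/12) = 192.00 mm²); Combining (union): only the r=8 cylinder at (14, 3.5) is present, so the union is just that shape — area = 192.00 mm²; (rotated 50° about Z; rotation is an isometry so areas/perimeters/island counts are preserved). Checking containment: the cross-section at z = 11.6 is a subset of the cross-section at z = 11.4.

entirely on top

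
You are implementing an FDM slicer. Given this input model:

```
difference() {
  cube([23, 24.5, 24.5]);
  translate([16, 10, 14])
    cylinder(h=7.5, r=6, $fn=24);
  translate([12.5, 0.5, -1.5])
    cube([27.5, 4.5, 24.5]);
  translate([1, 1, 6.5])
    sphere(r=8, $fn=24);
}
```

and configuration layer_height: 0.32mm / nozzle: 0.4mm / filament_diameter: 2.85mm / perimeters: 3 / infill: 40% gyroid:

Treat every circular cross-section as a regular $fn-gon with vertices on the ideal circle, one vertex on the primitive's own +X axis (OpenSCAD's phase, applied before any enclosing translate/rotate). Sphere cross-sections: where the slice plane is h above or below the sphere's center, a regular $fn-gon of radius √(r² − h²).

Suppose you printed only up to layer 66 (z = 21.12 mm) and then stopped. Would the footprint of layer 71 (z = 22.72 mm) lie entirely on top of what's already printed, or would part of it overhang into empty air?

Compare the two slices. At z = 21.12: the 23×24.5 cube contributes its full rectangle (area 563.50 mm²); the cylinder at (16, 10): section is a regular 24-gon, circumradius r=6 (area = (24/2)·6.000²·sin(360°/24) = 111.81 mm²); the 27.5×4.5 cube at (12.5, 0.5) contributes its full rectangle (area 123.75 mm²); the sphere at (1, 1) is not intersected at this z (|z−center|=14.620 > r=8); After the difference (first − rest): starting from the 23×24.5 cube (563.50 mm²), the r=6 cylinder at (16, 10) lies wholly inside it (removes its full 111.81 mm² and its 37.59 mm outline becomes a hole wall); the 27.5×4.5 cube at (12.5, 0.5) partially overlaps it — only the 42.98 mm² overlap (of its 123.75 mm²) is removed, clipping the outline — area = 408.71 mm². At z = 22.72: the cube is present — its section is the full 23×24.5 rectangle (area 563.50 mm²); the cylinder at (16, 10) does not reach this height (z outside [14, 21.5]); the cube at (12.5, 0.5) is present — its section is the full 27.5×4.5 rectangle (area 123.75 mm²); the sphere at (1, 1) does not reach this height (|z−center|=16.220 > r=8); Taking the first minus the rest: starting from the 23×24.5 cube (563.50 mm²), the 27.5×4.5 cube at (12.5, 0.5) partially overlaps it — only the 47.25 mm² overlap (of its 123.75 mm²) is removed, clipping the outline — area = 516.25 mm². Checking containment: at z = 22.72 the cross-section extends beyond the z = 21.12 cross-section by about 107.54 mm².

part overhangs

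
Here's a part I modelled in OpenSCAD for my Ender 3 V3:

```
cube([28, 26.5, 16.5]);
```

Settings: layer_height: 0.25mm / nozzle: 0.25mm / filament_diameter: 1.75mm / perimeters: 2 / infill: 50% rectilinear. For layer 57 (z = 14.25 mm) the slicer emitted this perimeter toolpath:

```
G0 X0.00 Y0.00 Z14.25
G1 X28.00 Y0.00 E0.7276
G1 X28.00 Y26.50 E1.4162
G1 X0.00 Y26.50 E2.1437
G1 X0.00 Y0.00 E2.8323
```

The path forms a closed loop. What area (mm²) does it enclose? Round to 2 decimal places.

Apply the shoelace formula to the sequence of (X, Y) vertices; enclosed area = 742.00 mm².

742.00 mm²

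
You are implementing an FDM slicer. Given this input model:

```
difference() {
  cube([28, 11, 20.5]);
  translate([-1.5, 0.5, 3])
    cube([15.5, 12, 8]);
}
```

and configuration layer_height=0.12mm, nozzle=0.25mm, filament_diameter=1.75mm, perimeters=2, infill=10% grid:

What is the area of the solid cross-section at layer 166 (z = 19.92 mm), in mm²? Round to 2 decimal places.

308.00 mm²

At z = 19.92 mm: the 28×11 cube contributes its full rectangle (area 308.00 mm²); the cube at (-1.5, 0.5) is not intersected at this z (z outside [3, 11]); Subtracting the remaining from the first: none of the subtracted shapes is present at this height, so the 28×11 cube is unchanged — area = 308.00 mm². Overall, the cross-section is a single solid region. Net area = 308.00 mm².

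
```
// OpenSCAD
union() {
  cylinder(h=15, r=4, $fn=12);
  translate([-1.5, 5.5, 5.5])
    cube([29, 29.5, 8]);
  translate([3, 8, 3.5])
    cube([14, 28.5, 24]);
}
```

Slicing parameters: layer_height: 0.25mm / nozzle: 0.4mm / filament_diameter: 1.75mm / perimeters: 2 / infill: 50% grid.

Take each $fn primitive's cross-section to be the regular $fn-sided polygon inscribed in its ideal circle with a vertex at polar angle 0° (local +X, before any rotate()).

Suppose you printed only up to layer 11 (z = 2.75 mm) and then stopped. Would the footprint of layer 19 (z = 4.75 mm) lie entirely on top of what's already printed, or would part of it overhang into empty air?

Compare the two slices. At z = 2.75: the r=4 cylinder contributes a regular 12-gon of circumradius 4 (area = (12/2)·4.000²·sin(360°/12) = 48.00 mm²); the cube at (-1.5, 5.5) is absent (z outside [5.5, 13.5]); the cube at (3, 8) does not reach this height (z outside [3.5, 27.5]); Merging all regions: only the r=4 cylinder is present, so the union is just that shape — area = 48.00 mm². At z = 4.75: the r=4 cylinder contributes a regular 12-gon of circumradius 4 (area = (12/2)·4.000²·sin(360°/12) = 48.00 mm²); the cube at (-1.5, 5.5) is absent (z outside [5.5, 13.5]); the 14×28.5 cube at (3, 8) contributes its full rectangle (area 399.00 mm²); Merging all regions: the 2 present regions are separate (no shared area or edge), so areas and boundary lengths simply add and each stays a separate island — area = 447.00 mm². Checking containment: at z = 4.75 the cross-section extends beyond the z = 2.75 cross-section by about 399.00 mm².

part overhangs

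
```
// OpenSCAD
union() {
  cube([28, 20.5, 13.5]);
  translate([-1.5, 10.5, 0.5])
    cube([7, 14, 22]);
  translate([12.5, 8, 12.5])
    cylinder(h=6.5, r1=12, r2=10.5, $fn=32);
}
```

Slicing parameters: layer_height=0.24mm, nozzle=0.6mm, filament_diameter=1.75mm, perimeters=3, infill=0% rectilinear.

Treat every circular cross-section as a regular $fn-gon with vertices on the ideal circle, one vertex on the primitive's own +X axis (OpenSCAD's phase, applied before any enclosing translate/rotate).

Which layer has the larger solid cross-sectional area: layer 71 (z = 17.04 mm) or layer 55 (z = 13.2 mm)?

Layer 71 (z = 17.04): the cube is not intersected at this z (z outside [0, 13.5]); the cube at (-1.5, 10.5) (footprint 7×14) is included at this height (area 98.00 mm²); the cone at (12.5, 8) (r1=12→r2=10.5) has section circumradius 10.952 here — a regular 32-gon (area = (32/2)·10.952²·sin(360°/32) = 374.43 mm²); Combining (union): the regions partially overlap — summed areas 472.43 mm² minus the doubly-counted overlap 13.25 mm² gives 459.18 mm² — area = 459.18 mm². So its area = 459.18 mm². Layer 55 (z = 13.2): the 28×20.5 cube contributes its full rectangle (area 574.00 mm²); the 7×14 cube at (-1.5, 10.5) contributes its full rectangle (area 98.00 mm²); the cone at (12.5, 8): at t=0.108 of its height the radius interpolates to r₁+(r₂−r₁)t = 11.838, giving a regular 32-gon of that circumradius (area = (32/2)·11.838²·sin(360°/32) = 437.47 mm²); Merging all regions: the regions partially overlap — summed areas 1109.47 mm² minus the doubly-counted overlap 446.85 mm² gives 662.62 mm² — area = 662.62 mm². So its area = 662.62 mm². Layer 55 is larger (662.62 vs 459.18 mm²).

layer 55 (z = 13.2 mm)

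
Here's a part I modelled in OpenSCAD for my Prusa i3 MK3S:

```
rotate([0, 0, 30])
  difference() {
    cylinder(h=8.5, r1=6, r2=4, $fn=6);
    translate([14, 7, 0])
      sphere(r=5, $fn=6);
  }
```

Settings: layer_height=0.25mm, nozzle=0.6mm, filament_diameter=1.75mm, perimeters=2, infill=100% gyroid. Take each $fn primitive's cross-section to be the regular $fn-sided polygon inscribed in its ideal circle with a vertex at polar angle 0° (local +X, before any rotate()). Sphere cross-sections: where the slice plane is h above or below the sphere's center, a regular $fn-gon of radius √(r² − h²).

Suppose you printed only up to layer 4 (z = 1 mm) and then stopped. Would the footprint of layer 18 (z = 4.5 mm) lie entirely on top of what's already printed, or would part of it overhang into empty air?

entirely on top

Compare the two slices. At z = 1: the cone: at t=0.118 of its height the radius interpolates to r₁+(r₂−r₁)t = 5.765, giving a regular 6-gon of that circumradius (area = (6/2)·5.765²·sin(360°/6) = 86.34 mm²); the r=5 sphere at (14, 7) contributes a regular 6-gon of circumradius √(5²−1²) = 4.899 (area = (6/2)·4.899²·sin(360°/6) = 62.35 mm²); Taking the first minus the rest: starting from the cone (86.34 mm²), the r=5 sphere at (14, 7) misses the remaining region (no effect) — area = 86.34 mm²; (whole slice rotated 30° about Z — lengths, areas and connectivity unchanged). At z = 4.5: the cone (r1=6→r2=4) has section circumradius 4.941 here — a regular 6-gon (area = (6/2)·4.941²·sin(360°/6) = 63.43 mm²); the r=5 sphere at (14, 7) slices to a regular 6-gon of circumradius 2.179 (√(r²−h²) with h=4.5 from center) (area = (6/2)·2.179²·sin(360°/6) = 12.34 mm²); Subtracting the remaining from the first: starting from the cone (63.43 mm²), the r=5 sphere at (14, 7) misses the remaining region (no effect) — area = 63.43 mm²; (rotated 30° about Z; rotation is an isometry so areas/perimeters/island counts are preserved). Checking containment: the cross-section at z = 4.5 is a subset of the cross-section at z = 1.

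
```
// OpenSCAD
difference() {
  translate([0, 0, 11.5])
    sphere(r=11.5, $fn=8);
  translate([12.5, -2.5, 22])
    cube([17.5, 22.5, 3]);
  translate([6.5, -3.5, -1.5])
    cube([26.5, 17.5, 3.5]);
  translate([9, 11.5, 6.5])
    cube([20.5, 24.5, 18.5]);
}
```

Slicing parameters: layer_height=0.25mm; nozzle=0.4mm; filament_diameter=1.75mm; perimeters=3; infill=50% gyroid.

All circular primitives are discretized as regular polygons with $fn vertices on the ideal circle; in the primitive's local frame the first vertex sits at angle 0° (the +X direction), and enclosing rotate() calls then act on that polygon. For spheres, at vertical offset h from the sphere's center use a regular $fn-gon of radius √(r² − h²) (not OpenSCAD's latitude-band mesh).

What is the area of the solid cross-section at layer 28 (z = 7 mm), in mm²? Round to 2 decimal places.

316.78 mm²

At z = 7 mm: the sphere: section is a regular 8-gon, circumradius = √(r²−h²) = √(11.5²−4.5²) = 10.583 (area = (8/2)·10.583²·sin(360°/8) = 316.78 mm²); the cube at (12.5, -2.5) does not reach this height (z outside [22, 25]); the cube at (6.5, -3.5) does not reach this height (z outside [-1.5, 2]); the cube at (9, 11.5) (footprint 20.5×24.5) is included at this height (area 502.25 mm²); After the difference (first − rest): starting from the r=11.5 sphere (316.78 mm²), the 20.5×24.5 cube at (9, 11.5) misses the remaining region (no effect) — area = 316.78 mm². Overall, the cross-section is a single solid region. Net area = 316.78 mm².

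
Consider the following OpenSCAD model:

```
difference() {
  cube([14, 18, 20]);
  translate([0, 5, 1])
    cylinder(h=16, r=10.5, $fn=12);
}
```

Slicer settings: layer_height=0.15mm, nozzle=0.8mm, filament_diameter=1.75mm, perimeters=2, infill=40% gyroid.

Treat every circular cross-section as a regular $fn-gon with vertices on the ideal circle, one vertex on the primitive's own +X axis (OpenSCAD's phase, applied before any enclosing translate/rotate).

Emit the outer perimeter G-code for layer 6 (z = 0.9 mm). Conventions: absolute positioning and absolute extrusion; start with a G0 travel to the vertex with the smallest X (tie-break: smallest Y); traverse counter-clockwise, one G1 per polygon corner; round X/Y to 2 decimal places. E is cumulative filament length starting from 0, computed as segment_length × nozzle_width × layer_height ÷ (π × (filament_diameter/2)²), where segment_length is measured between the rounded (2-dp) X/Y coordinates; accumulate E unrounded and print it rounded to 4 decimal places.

At z = 0.9 mm: the 14×18 cube contributes its full rectangle; the cylinder at (0, 5) is not intersected at this z (z outside [1, 17]); After the difference (first − rest): none of the subtracted shapes is present at this height, so the 14×18 cube is unchanged — 1 connected region. The outline is a single polygon with 4 vertices. Extrusion per mm of travel: 0.8 × 0.15 / (π × 0.875²) = 0.049890. Accumulating E over each segment gives final E = 3.1930.

G0 X0.00 Y0.00 Z0.90
G1 X14.00 Y0.00 E0.6985
G1 X14.00 Y18.00 E1.5965
G1 X0.00 Y18.00 E2.2949
G1 X0.00 Y0.00 E3.1930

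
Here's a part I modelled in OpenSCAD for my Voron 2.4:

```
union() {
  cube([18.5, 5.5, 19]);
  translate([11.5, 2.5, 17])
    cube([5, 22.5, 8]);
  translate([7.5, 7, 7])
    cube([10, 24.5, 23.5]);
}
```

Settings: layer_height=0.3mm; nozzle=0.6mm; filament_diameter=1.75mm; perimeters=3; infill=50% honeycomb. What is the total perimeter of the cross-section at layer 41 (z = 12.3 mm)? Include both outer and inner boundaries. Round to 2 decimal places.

117.00 mm

At z = 12.3 mm: the 18.5×5.5 cube contributes its full rectangle (perimeter 48.00 mm); the cube at (11.5, 2.5) is absent (z outside [17, 25]); the 10×24.5 cube at (7.5, 7) contributes its full rectangle (perimeter 69.00 mm); Taking the union: the 2 present regions are separate (no shared area or edge), so areas and boundary lengths simply add and each stays a separate island — boundary = 117.00 mm. Overall, the cross-section has 2 separate islands. Total boundary length (outer) = 117.00 mm.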